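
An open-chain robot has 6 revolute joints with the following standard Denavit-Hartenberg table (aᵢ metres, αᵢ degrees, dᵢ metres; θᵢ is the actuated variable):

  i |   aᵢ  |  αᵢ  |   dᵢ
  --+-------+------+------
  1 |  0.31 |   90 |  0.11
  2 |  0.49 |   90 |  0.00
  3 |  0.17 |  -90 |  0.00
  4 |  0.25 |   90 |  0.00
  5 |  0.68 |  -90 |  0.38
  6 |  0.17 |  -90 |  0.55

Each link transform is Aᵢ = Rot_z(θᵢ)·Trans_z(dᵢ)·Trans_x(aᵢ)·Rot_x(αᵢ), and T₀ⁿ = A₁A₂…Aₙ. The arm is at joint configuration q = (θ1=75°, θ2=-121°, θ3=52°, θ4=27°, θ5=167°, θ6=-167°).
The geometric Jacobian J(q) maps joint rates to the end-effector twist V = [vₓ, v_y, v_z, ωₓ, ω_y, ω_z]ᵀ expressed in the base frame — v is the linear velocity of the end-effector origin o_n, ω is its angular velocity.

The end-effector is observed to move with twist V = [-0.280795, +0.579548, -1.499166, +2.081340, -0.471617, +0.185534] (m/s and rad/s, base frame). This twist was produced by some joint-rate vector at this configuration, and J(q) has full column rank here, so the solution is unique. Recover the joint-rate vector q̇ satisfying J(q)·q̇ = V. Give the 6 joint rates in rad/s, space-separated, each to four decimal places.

o_n = [-0.3820, -0.5048, -0.3279]
J₁: ẑ×o_n = [0.5048, -0.3820, 0.0000], ω = ẑ
J2: z=[0.9659, -0.2588, 0.0000] o=[0.0802, 0.2994, 0.1100] → [0.1133, 0.4230, -0.8964, 0.9659, -0.2588, 0.0000]
J3: z=[-0.2219, -0.8280, 0.5150] o=[0.0149, 0.0557, -0.3100] → [0.3034, -0.2084, -0.2043, -0.2219, -0.8280, 0.5150]
J4: z=[0.6997, 0.2327, 0.6755] o=[0.1304, -0.0311, -0.3997] → [0.3367, -0.3963, -0.2122, 0.6997, 0.2327, 0.6755]
J5: z=[0.1106, -0.9694, 0.2193] o=[0.3068, -0.0508, -0.5757] → [-0.1407, -0.1785, -0.7179, 0.1106, -0.9694, 0.2193]
J6: z=[-0.8406, -0.2090, -0.4998] o=[-0.0118, -0.3314, 0.0774] → [-0.0020, -0.1556, 0.0684, -0.8406, -0.2090, -0.4998]
q̇ = J⁺·V = [-0.3900, 0.9660, -0.4410, 0.1770, 0.8610, -0.9890]

-0.3900 0.9660 -0.4410 0.1770 0.8610 -0.9890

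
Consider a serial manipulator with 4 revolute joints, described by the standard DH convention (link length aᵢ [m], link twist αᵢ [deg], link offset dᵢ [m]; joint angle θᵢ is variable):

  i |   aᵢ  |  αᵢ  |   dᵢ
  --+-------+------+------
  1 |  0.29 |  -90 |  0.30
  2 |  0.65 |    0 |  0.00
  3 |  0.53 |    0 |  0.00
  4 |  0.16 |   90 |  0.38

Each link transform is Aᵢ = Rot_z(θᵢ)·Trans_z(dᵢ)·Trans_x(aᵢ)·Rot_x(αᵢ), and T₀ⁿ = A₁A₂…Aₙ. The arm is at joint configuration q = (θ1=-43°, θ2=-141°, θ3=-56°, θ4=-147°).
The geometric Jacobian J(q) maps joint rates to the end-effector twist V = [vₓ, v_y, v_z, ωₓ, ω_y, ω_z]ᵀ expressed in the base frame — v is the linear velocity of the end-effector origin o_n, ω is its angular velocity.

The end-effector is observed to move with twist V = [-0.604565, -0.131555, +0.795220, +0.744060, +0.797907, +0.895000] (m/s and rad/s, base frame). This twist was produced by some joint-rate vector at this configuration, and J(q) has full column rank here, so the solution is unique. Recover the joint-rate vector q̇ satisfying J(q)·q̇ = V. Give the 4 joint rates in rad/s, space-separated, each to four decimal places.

o_n = [-0.1564, 0.6654, 0.5100]
J₁: ẑ×o_n = [-0.6654, -0.1564, 0.0000], ω = ẑ
J2: z=[0.6820, 0.7314, 0.0000] o=[0.2121, -0.1978, 0.3000] → [0.1536, -0.1432, 0.8582, 0.6820, 0.7314, 0.0000]
J3: z=[0.6820, 0.7314, 0.0000] o=[-0.1573, 0.1467, 0.7091] → [-0.1456, 0.1358, 0.3530, 0.6820, 0.7314, 0.0000]
J4: z=[0.6820, 0.7314, 0.0000] o=[-0.5280, 0.4924, 0.5541] → [-0.0323, 0.0301, -0.1538, 0.6820, 0.7314, 0.0000]
q̇ = J⁺·V = [0.8950, 0.5860, 0.7300, -0.2250]

0.8950 0.5860 0.7300 -0.2250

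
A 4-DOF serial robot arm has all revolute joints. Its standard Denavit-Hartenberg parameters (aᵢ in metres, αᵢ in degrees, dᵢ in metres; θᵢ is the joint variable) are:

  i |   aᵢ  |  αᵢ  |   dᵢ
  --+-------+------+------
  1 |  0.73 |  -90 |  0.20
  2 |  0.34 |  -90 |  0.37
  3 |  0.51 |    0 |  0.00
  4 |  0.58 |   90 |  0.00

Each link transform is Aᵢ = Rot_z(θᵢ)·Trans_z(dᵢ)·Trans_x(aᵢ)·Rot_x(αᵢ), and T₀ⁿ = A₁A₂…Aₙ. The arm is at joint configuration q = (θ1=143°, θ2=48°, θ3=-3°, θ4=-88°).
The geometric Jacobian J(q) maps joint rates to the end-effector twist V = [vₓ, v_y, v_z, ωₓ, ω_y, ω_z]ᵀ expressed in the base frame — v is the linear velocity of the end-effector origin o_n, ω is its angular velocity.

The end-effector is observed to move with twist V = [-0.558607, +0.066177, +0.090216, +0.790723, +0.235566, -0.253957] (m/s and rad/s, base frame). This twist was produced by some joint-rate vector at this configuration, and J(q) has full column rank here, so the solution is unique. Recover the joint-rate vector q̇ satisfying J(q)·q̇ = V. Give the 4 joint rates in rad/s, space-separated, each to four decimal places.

o_n = [-1.6192, -0.0027, -0.4236]
J₁: ẑ×o_n = [0.0027, -1.6192, 0.0000], ω = ẑ
J2: z=[-0.6018, -0.7986, 0.0000] o=[-0.5830, 0.4393, 0.2000] → [0.4981, -0.3753, -0.5615, -0.6018, -0.7986, 0.0000]
J3: z=[0.5935, -0.4472, -0.6691] o=[-0.9874, 0.2807, -0.0527] → [-0.0238, 0.6429, -0.4508, 0.5935, -0.4472, -0.6691]
J4: z=[0.5935, -0.4472, -0.6691] o=[-1.2756, 0.4645, -0.4312] → [-0.3160, 0.2254, -0.4310, 0.5935, -0.4472, -0.6691]
q̇ = J⁺·V = [0.1870, -0.6640, -0.0690, 0.7280]

0.1870 -0.6640 -0.0690 0.7280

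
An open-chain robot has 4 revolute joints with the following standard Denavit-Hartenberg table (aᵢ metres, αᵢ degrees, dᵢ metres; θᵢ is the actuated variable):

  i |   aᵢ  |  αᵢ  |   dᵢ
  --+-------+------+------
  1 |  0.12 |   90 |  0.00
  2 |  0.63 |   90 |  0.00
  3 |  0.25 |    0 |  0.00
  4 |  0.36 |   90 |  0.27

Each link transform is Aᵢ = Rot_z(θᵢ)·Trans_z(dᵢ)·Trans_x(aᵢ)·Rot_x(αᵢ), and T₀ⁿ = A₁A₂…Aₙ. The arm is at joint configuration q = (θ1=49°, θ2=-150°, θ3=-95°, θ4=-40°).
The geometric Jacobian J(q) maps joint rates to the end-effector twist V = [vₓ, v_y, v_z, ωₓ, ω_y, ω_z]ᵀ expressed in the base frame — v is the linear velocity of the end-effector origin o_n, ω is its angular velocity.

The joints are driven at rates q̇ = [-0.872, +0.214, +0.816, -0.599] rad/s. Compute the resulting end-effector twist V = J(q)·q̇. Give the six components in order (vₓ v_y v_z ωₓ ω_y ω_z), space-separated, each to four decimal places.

o_n = [-0.5909, 0.0879, 0.0570]
J₁: ẑ×o_n = [-0.0879, -0.5909, 0.0000], ω = ẑ
J2: z=[0.7547, -0.6561, 0.0000] o=[0.0787, 0.0906, 0.0000] → [-0.0374, -0.0430, -0.4413, 0.7547, -0.6561, 0.0000]
J3: z=[-0.3280, -0.3774, 0.8660] o=[-0.2792, -0.3212, -0.3150] → [-0.4947, -0.1479, -0.2518, -0.3280, -0.3774, 0.8660]
J4: z=[-0.3280, -0.3774, 0.8660] o=[-0.4548, -0.1436, -0.3041] → [-0.3367, 0.0006, -0.1273, -0.3280, -0.3774, 0.8660]
V = J·q̇ = [-0.1333, 0.3850, -0.2237, 0.0903, -0.2223, -0.6841]

-0.1333 0.3850 -0.2237 0.0903 -0.2223 -0.6841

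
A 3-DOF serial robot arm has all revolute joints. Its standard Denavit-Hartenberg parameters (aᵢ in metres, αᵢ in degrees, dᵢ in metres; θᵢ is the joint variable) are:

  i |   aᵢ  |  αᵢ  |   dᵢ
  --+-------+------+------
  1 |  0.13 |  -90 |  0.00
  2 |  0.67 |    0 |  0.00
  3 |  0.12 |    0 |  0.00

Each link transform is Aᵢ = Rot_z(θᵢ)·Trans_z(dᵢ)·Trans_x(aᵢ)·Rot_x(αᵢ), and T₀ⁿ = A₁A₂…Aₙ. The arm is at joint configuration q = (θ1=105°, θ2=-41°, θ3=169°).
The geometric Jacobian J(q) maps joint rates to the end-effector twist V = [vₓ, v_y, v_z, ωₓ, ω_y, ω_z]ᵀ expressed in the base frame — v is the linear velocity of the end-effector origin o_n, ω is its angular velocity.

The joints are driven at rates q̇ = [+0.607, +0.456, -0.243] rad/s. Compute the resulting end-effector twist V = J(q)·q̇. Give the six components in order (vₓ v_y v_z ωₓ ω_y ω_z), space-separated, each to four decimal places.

o_n = [-0.1454, 0.5426, 0.3450]
J₁: ẑ×o_n = [-0.5426, -0.1454, 0.0000], ω = ẑ
J2: z=[-0.9659, -0.2588, 0.0000] o=[-0.0336, 0.1256, 0.0000] → [-0.0893, 0.3332, -0.4318, -0.9659, -0.2588, 0.0000]
J3: z=[-0.9659, -0.2588, 0.0000] o=[-0.1645, 0.6140, 0.4396] → [0.0245, -0.0913, 0.0739, -0.9659, -0.2588, 0.0000]
V = J·q̇ = [-0.3760, 0.0859, -0.2148, -0.2057, -0.0551, 0.6070]

-0.3760 0.0859 -0.2148 -0.2057 -0.0551 0.6070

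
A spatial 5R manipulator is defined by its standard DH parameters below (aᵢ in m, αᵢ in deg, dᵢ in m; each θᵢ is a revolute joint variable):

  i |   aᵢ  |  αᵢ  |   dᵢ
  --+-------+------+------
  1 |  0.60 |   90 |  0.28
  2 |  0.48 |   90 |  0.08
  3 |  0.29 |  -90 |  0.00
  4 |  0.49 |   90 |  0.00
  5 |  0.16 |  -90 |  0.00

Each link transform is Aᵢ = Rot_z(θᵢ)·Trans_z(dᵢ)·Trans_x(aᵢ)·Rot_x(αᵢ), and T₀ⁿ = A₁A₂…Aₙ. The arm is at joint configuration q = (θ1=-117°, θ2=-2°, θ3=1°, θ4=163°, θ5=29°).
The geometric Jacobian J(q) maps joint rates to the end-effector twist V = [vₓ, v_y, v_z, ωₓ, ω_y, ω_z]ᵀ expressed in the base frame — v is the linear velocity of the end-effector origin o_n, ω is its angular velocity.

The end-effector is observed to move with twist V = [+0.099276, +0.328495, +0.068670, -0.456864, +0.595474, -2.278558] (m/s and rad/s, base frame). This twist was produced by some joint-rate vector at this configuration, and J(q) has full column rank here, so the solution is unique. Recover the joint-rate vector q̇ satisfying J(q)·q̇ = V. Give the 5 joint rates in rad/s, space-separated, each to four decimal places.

o_n = [-0.4863, -0.6193, 0.4583]
J₁: ẑ×o_n = [0.6193, -0.4863, 0.0000], ω = ẑ
J2: z=[-0.8910, 0.4540, 0.0000] o=[-0.2724, -0.5346, 0.2800] → [0.0809, 0.1588, 0.1726, -0.8910, 0.4540, 0.0000]
J3: z=[0.0158, 0.0311, -0.9994] o=[-0.5615, -0.9257, 0.2632] → [0.3122, -0.0782, 0.0025, 0.0158, 0.0311, -0.9994]
J4: z=[-0.8830, 0.4695, 0.0006] o=[-0.6975, -1.1816, 0.2531] → [0.0960, 0.1813, -0.5956, -0.8830, 0.4695, 0.0006]
J5: z=[-0.1523, -0.2877, 0.9455] o=[-0.4799, -0.7726, 0.4127] → [-0.1580, 0.0009, -0.0252, -0.1523, -0.2877, 0.9455]
q̇ = J⁺·V = [-0.5860, 0.5860, 0.8450, 0.0960, -0.8970]

-0.5860 0.5860 0.8450 0.0960 -0.8970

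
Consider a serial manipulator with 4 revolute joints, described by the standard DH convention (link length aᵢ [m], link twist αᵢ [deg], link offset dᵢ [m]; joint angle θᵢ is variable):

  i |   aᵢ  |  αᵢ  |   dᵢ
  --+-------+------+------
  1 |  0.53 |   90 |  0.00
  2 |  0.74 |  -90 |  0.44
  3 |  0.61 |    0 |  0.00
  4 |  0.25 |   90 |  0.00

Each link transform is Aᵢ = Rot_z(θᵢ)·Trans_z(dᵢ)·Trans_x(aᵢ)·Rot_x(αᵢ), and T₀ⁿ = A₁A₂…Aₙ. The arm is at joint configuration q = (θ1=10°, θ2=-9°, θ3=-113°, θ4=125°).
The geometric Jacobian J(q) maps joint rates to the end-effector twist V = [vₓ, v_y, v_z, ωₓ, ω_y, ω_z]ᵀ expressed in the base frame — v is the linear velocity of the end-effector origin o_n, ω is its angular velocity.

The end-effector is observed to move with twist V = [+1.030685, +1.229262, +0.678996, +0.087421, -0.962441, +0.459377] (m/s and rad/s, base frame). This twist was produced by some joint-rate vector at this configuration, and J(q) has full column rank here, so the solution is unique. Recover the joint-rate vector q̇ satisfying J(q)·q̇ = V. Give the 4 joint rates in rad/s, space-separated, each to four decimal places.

0.9710 0.9630 0.3020 -0.8200

o_n = [1.4126, -0.7151, -0.1167]
J₁: ẑ×o_n = [0.7151, 1.4126, -0.0000], ω = ẑ
J2: z=[0.1736, -0.9848, 0.0000] o=[0.5219, 0.0920, 0.0000] → [0.1150, 0.0203, 0.7370, 0.1736, -0.9848, 0.0000]
J3: z=[0.1541, 0.0272, 0.9877] o=[1.3181, -0.2144, -0.1158] → [0.4945, 0.0935, -0.0797, 0.1541, 0.0272, 0.9877]
J4: z=[0.1541, 0.0272, 0.9877] o=[1.1838, -0.8082, -0.0785] → [-0.0930, 0.2319, 0.0081, 0.1541, 0.0272, 0.9877]
q̇ = J⁺·V = [0.9710, 0.9630, 0.3020, -0.8200]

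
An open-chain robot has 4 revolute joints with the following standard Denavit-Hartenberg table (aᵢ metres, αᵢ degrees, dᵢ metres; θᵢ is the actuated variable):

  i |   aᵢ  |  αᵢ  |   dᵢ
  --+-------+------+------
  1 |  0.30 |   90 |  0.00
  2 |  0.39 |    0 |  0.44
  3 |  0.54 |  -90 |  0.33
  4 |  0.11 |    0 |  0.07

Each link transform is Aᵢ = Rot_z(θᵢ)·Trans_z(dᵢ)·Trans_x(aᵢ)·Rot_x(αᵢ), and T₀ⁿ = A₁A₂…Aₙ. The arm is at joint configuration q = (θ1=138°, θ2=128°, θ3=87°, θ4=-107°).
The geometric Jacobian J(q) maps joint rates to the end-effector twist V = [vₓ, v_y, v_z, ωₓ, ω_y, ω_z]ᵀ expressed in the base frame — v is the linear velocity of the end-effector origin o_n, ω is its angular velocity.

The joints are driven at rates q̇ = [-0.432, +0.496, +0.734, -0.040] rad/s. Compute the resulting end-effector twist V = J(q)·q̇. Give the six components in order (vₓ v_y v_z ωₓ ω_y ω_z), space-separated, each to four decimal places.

-0.0192 -0.1681 -0.5790 0.8401 0.8987 -0.3992

o_n = [0.8204, 0.4390, -0.0413]
J₁: ẑ×o_n = [-0.4390, 0.8204, 0.0000], ω = ẑ
J2: z=[0.6691, 0.7431, 0.0000] o=[-0.2229, 0.2007, 0.0000] → [-0.0307, 0.0276, -0.6160, 0.6691, 0.7431, 0.0000]
J3: z=[0.6691, 0.7431, 0.0000] o=[0.2499, 0.3671, 0.3073] → [-0.2591, 0.2333, -0.3758, 0.6691, 0.7431, 0.0000]
J4: z=[-0.4263, 0.3838, -0.8192] o=[0.7994, 0.3163, -0.0024] → [0.0856, -0.0338, -0.0603, -0.4263, 0.3838, -0.8192]
V = J·q̇ = [-0.0192, -0.1681, -0.5790, 0.8401, 0.8987, -0.3992]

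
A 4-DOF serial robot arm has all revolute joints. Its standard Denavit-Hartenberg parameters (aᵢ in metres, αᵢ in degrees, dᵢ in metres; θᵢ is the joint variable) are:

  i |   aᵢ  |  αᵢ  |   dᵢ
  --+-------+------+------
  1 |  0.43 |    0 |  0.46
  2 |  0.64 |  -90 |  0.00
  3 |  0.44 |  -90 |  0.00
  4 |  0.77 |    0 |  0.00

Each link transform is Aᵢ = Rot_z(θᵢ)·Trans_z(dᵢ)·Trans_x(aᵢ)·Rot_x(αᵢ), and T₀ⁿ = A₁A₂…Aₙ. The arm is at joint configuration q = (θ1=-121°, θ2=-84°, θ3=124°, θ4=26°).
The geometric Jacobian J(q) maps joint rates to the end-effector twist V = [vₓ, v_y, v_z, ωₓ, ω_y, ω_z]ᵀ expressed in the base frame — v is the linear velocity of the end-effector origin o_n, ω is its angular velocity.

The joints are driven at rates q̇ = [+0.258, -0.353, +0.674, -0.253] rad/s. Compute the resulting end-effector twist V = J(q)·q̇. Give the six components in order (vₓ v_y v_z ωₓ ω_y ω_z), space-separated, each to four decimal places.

0.6670 -0.5163 0.3559 -0.4749 -0.5222 -0.2365

o_n = [-0.0851, -0.0597, -0.4785]
J₁: ẑ×o_n = [0.0597, -0.0851, 0.0000], ω = ẑ
J2: z=[0.0000, 0.0000, 1.0000] o=[-0.2215, -0.3686, 0.4600] → [-0.3089, 0.1364, 0.0000, 0.0000, 0.0000, 1.0000]
J3: z=[-0.4226, -0.9063, 0.0000] o=[-0.8015, -0.0981, 0.4600] → [0.8506, -0.3966, 0.6330, -0.4226, -0.9063, 0.0000]
J4: z=[0.7514, -0.3504, 0.5592] o=[-0.5785, -0.2021, 0.0952] → [0.1214, 0.7070, 0.2798, 0.7514, -0.3504, 0.5592]
V = J·q̇ = [0.6670, -0.5163, 0.3559, -0.4749, -0.5222, -0.2365]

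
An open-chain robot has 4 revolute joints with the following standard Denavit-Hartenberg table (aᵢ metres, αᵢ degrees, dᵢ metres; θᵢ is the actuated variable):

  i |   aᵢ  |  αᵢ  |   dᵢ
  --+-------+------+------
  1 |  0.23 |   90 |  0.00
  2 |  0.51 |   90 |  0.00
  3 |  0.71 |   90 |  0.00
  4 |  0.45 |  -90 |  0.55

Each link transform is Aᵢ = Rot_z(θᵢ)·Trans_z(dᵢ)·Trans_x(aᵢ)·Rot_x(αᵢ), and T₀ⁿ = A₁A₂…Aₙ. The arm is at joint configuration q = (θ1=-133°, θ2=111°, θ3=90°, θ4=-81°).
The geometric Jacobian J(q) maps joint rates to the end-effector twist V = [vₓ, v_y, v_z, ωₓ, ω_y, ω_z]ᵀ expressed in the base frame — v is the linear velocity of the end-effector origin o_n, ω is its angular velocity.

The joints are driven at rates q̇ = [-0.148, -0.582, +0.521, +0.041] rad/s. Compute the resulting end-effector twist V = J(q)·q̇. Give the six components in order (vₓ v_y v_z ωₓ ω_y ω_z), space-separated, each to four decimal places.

o_n = [-0.1855, 0.9453, 0.8303]
J₁: ẑ×o_n = [-0.9453, -0.1855, 0.0000], ω = ẑ
J2: z=[-0.7314, 0.6820, 0.0000] o=[-0.1569, -0.1682, 0.0000] → [0.5663, 0.6073, -0.7948, -0.7314, 0.6820, 0.0000]
J3: z=[-0.6367, -0.6828, 0.3584] o=[-0.0322, -0.0345, 0.4761] → [-0.5930, 0.1706, -0.7286, -0.6367, -0.6828, 0.3584]
J4: z=[0.2444, 0.2621, 0.9336] o=[-0.5515, 0.4497, 0.4761] → [-0.3699, 0.2551, 0.0252, 0.2444, 0.2621, 0.9336]
V = J·q̇ = [-0.5138, -0.2266, 0.0840, 0.1039, -0.7419, 0.0770]

-0.5138 -0.2266 0.0840 0.1039 -0.7419 0.0770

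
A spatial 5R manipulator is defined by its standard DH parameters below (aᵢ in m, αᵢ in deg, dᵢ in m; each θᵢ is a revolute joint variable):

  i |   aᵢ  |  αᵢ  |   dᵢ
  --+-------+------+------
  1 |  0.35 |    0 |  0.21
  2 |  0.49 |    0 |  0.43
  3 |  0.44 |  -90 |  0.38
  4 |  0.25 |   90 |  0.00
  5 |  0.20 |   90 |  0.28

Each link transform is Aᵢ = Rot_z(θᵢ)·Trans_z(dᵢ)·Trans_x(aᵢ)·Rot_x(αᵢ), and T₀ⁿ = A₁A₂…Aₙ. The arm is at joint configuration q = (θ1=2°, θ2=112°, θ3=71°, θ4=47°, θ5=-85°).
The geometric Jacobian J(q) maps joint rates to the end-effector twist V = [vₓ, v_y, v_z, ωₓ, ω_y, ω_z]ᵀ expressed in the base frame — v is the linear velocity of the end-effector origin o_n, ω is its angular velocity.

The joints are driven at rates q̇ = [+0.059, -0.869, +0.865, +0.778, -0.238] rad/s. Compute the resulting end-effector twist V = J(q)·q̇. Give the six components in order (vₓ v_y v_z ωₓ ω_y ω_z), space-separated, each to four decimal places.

0.3904 0.1431 -0.2665 0.2412 -0.7599 -0.1073

o_n = [-0.6909, 0.5862, 1.0154]
J₁: ẑ×o_n = [-0.5862, -0.6909, 0.0000], ω = ẑ
J2: z=[0.0000, 0.0000, 1.0000] o=[0.3498, 0.0122, 0.2100] → [-0.5740, -1.0407, 0.0000, 0.0000, 0.0000, 1.0000]
J3: z=[0.0000, 0.0000, 1.0000] o=[0.1505, 0.4599, 0.6400] → [-0.1264, -0.8414, 0.0000, 0.0000, 0.0000, 1.0000]
J4: z=[0.0872, -0.9962, 0.0000] o=[-0.2878, 0.4215, 1.0200] → [0.0046, 0.0004, -0.3872, 0.0872, -0.9962, 0.0000]
J5: z=[-0.7286, -0.0637, 0.6820] o=[-0.4577, 0.4066, 0.8372] → [-0.1338, -0.0292, -0.1457, -0.7286, -0.0637, 0.6820]
V = J·q̇ = [0.3904, 0.1431, -0.2665, 0.2412, -0.7599, -0.1073]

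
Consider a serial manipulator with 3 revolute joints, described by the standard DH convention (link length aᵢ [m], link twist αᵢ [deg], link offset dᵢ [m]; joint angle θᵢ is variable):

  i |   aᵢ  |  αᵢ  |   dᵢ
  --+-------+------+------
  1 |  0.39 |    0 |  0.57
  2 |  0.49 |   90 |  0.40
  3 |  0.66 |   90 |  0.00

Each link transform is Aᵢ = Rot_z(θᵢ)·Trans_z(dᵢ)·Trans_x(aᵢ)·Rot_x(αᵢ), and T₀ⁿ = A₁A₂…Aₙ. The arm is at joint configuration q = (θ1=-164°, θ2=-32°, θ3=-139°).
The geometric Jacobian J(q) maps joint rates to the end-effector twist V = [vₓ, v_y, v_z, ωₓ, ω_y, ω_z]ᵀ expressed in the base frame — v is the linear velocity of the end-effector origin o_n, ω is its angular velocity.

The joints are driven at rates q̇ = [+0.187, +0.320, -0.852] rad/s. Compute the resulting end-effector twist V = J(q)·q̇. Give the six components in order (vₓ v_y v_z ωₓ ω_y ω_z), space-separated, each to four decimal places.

0.3759 -0.1678 0.4244 -0.2348 -0.8190 0.5070

o_n = [-0.3671, -0.1097, 0.5370]
J₁: ẑ×o_n = [0.1097, -0.3671, 0.0000], ω = ẑ
J2: z=[0.0000, 0.0000, 1.0000] o=[-0.3749, -0.1075, 0.5700] → [0.0022, 0.0078, -0.0000, 0.0000, 0.0000, 1.0000]
J3: z=[0.2756, 0.9613, 0.0000] o=[-0.8459, 0.0276, 0.9700] → [-0.4162, 0.1194, -0.4981, 0.2756, 0.9613, 0.0000]
V = J·q̇ = [0.3759, -0.1678, 0.4244, -0.2348, -0.8190, 0.5070]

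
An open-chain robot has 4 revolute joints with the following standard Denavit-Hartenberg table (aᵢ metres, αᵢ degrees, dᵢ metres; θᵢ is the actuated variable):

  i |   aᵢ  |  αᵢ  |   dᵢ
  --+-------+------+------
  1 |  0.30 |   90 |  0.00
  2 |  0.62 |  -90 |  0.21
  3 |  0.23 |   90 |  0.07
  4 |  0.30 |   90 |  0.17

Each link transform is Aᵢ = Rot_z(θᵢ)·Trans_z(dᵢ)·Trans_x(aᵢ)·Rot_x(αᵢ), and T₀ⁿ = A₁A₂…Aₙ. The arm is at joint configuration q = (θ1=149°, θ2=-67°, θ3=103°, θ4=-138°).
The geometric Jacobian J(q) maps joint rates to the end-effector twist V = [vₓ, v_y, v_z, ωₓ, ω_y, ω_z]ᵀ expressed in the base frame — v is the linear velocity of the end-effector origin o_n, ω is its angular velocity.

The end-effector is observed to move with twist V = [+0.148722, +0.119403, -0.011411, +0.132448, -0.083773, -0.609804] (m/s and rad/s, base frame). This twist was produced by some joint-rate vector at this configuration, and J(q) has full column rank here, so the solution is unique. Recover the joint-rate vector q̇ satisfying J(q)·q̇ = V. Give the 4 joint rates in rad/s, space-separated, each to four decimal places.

-0.3570 0.0360 -0.2430 0.1760

o_n = [-0.3317, 0.3916, -0.7728]
J₁: ẑ×o_n = [-0.3916, -0.3317, 0.0000], ω = ẑ
J2: z=[0.5150, 0.8572, 0.0000] o=[-0.2572, 0.1545, 0.0000] → [-0.6624, 0.3980, 0.1860, 0.5150, 0.8572, 0.0000]
J3: z=[-0.7890, 0.4741, 0.3907] o=[-0.3566, 0.4593, -0.5707] → [-0.0694, -0.1497, 0.0415, -0.7890, 0.4741, 0.3907]
J4: z=[-0.4422, 0.0033, -0.8969] o=[-0.5100, 0.2900, -0.4957] → [0.0903, -0.2824, -0.0455, -0.4422, 0.0033, -0.8969]
q̇ = J⁺·V = [-0.3570, 0.0360, -0.2430, 0.1760]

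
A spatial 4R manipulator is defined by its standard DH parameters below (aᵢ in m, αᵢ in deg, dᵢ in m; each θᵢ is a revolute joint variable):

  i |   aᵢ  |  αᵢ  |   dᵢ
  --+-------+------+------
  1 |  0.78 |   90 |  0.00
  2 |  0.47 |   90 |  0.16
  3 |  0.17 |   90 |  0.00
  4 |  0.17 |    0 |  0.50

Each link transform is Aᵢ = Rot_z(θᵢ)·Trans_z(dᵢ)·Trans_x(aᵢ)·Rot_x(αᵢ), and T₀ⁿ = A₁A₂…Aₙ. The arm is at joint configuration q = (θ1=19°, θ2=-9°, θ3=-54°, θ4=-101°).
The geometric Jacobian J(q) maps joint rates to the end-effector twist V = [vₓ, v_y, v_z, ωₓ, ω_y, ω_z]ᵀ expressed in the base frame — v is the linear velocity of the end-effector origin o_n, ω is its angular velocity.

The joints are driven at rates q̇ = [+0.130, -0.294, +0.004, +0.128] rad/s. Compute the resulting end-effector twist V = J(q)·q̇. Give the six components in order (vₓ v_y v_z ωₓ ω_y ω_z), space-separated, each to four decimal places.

o_n = [0.8190, 0.5413, 0.1419]
J₁: ẑ×o_n = [-0.5413, 0.8190, 0.0000], ω = ẑ
J2: z=[0.3256, -0.9455, 0.0000] o=[0.7375, 0.2539, 0.0000] → [-0.1342, -0.0462, 0.1707, 0.3256, -0.9455, 0.0000]
J3: z=[-0.1479, -0.0509, -0.9877] o=[1.2285, 0.2538, -0.0735] → [0.2730, 0.4363, -0.0634, -0.1479, -0.0509, -0.9877]
J4: z=[-0.9469, 0.2956, 0.1266] o=[1.2771, 0.4160, -0.0892] → [0.0524, 0.1608, 0.0167, -0.9469, 0.2956, 0.1266]
V = J·q̇ = [-0.0231, 0.1424, -0.0483, -0.2175, 0.3156, 0.1422]

-0.0231 0.1424 -0.0483 -0.2175 0.3156 0.1422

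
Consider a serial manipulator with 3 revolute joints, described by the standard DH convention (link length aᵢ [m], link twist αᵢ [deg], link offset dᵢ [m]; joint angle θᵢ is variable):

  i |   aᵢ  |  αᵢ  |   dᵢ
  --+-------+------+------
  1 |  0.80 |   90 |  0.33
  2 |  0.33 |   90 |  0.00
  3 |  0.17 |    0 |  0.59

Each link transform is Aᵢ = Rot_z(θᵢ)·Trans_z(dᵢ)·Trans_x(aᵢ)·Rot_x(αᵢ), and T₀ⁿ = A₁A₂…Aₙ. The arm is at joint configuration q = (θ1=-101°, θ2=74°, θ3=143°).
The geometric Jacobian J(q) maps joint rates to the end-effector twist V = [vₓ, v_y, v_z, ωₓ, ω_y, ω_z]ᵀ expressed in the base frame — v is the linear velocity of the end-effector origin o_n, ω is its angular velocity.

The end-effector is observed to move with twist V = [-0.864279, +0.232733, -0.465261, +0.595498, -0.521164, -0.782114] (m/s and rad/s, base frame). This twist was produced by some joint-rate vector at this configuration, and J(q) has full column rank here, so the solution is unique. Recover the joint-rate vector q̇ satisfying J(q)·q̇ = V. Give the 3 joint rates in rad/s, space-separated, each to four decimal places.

-0.6680 -0.6840 0.4140

o_n = [-0.3715, -1.3751, 0.3541]
J₁: ẑ×o_n = [1.3751, -0.3715, 0.0000], ω = ẑ
J2: z=[-0.9816, 0.1908, 0.0000] o=[-0.1526, -0.7853, 0.3300] → [0.0046, 0.0236, 0.6207, -0.9816, 0.1908, 0.0000]
J3: z=[-0.1834, -0.9436, -0.2756] o=[-0.1700, -0.8746, 0.6472] → [0.1387, 0.0018, -0.0983, -0.1834, -0.9436, -0.2756]
q̇ = J⁺·V = [-0.6680, -0.6840, 0.4140]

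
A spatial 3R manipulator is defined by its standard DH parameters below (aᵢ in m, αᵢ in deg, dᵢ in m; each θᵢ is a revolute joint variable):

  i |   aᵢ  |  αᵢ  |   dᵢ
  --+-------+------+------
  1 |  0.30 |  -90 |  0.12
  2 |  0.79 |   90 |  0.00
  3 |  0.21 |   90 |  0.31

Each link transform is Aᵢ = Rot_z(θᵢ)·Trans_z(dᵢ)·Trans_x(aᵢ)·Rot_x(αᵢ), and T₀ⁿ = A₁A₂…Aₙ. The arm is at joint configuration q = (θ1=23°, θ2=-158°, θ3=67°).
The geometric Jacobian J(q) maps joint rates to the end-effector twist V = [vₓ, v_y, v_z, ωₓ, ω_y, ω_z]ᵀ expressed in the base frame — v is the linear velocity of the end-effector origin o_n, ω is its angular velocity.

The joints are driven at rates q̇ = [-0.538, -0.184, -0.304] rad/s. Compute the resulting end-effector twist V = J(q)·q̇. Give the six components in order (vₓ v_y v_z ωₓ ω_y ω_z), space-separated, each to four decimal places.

-0.0826 0.3029 -0.1481 0.1767 -0.1249 -0.2561

o_n = [-0.6506, -0.0661, 0.1593]
J₁: ẑ×o_n = [0.0661, -0.6506, 0.0000], ω = ẑ
J2: z=[-0.3907, 0.9205, 0.0000] o=[0.2762, 0.1172, 0.1200] → [0.0361, 0.0153, 0.9247, -0.3907, 0.9205, 0.0000]
J3: z=[-0.3448, -0.1464, -0.9272] o=[-0.3981, -0.1690, 0.4159] → [0.1329, 0.1456, -0.0724, -0.3448, -0.1464, -0.9272]
V = J·q̇ = [-0.0826, 0.3029, -0.1481, 0.1767, -0.1249, -0.2561]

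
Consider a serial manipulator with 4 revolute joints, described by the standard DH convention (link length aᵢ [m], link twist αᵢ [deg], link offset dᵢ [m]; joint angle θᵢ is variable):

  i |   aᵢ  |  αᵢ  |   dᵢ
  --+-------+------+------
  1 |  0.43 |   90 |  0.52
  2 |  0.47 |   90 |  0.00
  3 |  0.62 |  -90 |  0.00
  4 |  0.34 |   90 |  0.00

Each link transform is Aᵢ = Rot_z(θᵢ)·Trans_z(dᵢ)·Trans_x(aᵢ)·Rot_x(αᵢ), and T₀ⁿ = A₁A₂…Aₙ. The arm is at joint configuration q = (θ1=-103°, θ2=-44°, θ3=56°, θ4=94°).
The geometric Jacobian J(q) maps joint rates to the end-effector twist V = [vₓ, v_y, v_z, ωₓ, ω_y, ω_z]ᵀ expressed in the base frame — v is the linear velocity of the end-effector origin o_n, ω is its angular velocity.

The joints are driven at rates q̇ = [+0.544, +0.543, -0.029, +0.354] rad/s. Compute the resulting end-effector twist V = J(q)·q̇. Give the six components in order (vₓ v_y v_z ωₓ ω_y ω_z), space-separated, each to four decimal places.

0.6766 -0.5623 0.4724 -0.6790 0.3528 0.7687

o_n = [-0.7614, -1.1005, 0.2059]
J₁: ẑ×o_n = [1.1005, -0.7614, 0.0000], ω = ẑ
J2: z=[-0.9744, 0.2250, 0.0000] o=[-0.0967, -0.4190, 0.5200] → [-0.0707, -0.3061, 0.8136, -0.9744, 0.2250, 0.0000]
J3: z=[0.1563, 0.6769, -0.7193] o=[-0.1728, -0.7484, 0.1935] → [-0.2449, 0.4215, 0.3434, 0.1563, 0.6769, -0.7193]
J4: z=[-0.4107, 0.7069, 0.5759] o=[-0.7297, -0.8758, -0.0473] → [0.3084, 0.0857, 0.1147, -0.4107, 0.7069, 0.5759]
V = J·q̇ = [0.6766, -0.5623, 0.4724, -0.6790, 0.3528, 0.7687]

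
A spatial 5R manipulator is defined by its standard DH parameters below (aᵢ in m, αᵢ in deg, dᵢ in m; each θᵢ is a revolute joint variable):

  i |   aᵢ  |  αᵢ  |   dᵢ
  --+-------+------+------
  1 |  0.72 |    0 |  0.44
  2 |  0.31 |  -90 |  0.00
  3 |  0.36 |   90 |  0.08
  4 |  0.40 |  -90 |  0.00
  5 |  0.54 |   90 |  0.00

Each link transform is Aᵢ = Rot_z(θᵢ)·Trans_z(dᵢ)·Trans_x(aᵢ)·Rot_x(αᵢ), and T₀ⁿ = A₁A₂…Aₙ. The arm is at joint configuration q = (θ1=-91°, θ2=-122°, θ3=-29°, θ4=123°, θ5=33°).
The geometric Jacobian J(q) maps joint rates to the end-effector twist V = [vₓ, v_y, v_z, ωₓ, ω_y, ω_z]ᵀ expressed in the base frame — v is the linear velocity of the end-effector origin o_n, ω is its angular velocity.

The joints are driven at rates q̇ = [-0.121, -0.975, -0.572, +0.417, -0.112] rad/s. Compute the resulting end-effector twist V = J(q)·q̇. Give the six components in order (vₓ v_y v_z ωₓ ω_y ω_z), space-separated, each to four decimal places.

-0.4072 0.8794 -0.0797 0.3790 0.3632 -0.6857

o_n = [-0.7486, -1.1902, 0.1321]
J₁: ẑ×o_n = [1.1902, -0.7486, 0.0000], ω = ẑ
J2: z=[0.0000, 0.0000, 1.0000] o=[-0.0126, -0.7199, 0.4400] → [0.4703, -0.7361, 0.0000, 0.0000, 0.0000, 1.0000]
J3: z=[-0.5446, -0.8387, 0.0000] o=[-0.2726, -0.5511, 0.4400] → [0.2582, -0.1677, -0.0512, -0.5446, -0.8387, 0.0000]
J4: z=[0.4066, -0.2640, 0.8746] o=[-0.5802, -0.4467, 0.6145] → [0.7777, 0.0488, -0.3468, 0.4066, -0.2640, 0.8746]
J5: z=[0.9118, 0.0573, -0.4066] o=[-0.6031, -0.8318, 0.5089] → [-0.1673, 0.4027, -0.3184, 0.9118, 0.0573, -0.4066]
V = J·q̇ = [-0.4072, 0.8794, -0.0797, 0.3790, 0.3632, -0.6857]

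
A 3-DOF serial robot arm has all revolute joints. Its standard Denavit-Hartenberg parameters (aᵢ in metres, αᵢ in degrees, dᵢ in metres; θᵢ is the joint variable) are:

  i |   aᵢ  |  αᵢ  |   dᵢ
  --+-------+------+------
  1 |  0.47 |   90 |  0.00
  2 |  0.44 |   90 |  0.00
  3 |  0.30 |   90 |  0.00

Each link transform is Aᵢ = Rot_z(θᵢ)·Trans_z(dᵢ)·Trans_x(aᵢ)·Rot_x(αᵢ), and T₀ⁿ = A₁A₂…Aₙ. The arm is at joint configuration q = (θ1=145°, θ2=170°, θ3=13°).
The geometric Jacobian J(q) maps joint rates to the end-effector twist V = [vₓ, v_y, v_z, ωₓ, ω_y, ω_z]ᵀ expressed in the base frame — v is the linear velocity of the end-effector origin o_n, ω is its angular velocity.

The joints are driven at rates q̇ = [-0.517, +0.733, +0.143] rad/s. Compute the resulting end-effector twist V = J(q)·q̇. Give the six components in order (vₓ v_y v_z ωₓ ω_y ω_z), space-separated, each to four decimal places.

o_n = [0.2445, -0.0888, 0.1272]
J₁: ẑ×o_n = [0.0888, 0.2445, -0.0000], ω = ẑ
J2: z=[0.5736, 0.8192, 0.0000] o=[-0.3850, 0.2696, 0.0000] → [0.1042, -0.0729, -0.7212, 0.5736, 0.8192, 0.0000]
J3: z=[-0.1422, 0.0996, 0.9848] o=[-0.0301, 0.0210, 0.0764] → [0.1132, 0.2776, -0.0117, -0.1422, 0.0996, 0.9848]
V = J·q̇ = [0.0466, -0.1402, -0.5303, 0.4001, 0.6147, -0.3762]

0.0466 -0.1402 -0.5303 0.4001 0.6147 -0.3762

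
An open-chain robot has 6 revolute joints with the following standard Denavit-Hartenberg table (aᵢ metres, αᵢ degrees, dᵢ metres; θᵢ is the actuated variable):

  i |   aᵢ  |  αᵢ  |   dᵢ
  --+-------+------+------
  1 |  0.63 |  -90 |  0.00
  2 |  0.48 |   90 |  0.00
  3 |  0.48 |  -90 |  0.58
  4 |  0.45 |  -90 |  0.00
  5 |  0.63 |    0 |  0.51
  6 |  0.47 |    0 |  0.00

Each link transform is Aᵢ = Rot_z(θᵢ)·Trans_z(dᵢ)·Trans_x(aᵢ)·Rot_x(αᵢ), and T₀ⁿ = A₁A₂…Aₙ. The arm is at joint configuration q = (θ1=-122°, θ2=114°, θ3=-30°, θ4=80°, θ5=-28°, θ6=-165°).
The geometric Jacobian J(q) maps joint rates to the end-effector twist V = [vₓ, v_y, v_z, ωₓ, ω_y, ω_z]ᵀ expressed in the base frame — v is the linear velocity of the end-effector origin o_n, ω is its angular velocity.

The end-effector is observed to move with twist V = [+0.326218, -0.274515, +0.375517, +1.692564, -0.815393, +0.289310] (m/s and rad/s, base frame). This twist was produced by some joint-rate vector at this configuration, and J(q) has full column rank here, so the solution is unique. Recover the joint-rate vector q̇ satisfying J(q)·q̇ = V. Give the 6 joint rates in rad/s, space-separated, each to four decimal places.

-0.0630 0.7380 -0.1950 0.8590 0.2250 0.5580

o_n = [-0.0642, -0.3444, -0.5633]
J₁: ẑ×o_n = [0.3444, -0.0642, 0.0000], ω = ẑ
J2: z=[0.8480, -0.5299, 0.0000] o=[-0.3338, -0.5343, 0.0000] → [0.2985, 0.4777, 0.3039, 0.8480, -0.5299, 0.0000]
J3: z=[-0.4841, -0.7747, -0.4067] o=[-0.2304, -0.3687, -0.4385] → [0.1066, -0.1280, 0.1170, -0.4841, -0.7747, -0.4067]
J4: z=[0.8422, -0.2865, -0.4568] o=[-0.6251, -0.5475, -1.0542] → [-0.0479, -0.6696, 0.3317, 0.8422, -0.2865, -0.4568]
J5: z=[0.3178, -0.4206, 0.8498] o=[-0.4291, -0.1601, -0.9357] → [-0.0000, 0.1918, 0.0949, 0.3178, -0.4206, 0.8498]
J6: z=[0.3178, -0.4206, 0.8498] o=[0.2243, 0.0195, -0.4911] → [0.3396, -0.2222, -0.2370, 0.3178, -0.4206, 0.8498]
q̇ = J⁺·V = [-0.0630, 0.7380, -0.1950, 0.8590, 0.2250, 0.5580]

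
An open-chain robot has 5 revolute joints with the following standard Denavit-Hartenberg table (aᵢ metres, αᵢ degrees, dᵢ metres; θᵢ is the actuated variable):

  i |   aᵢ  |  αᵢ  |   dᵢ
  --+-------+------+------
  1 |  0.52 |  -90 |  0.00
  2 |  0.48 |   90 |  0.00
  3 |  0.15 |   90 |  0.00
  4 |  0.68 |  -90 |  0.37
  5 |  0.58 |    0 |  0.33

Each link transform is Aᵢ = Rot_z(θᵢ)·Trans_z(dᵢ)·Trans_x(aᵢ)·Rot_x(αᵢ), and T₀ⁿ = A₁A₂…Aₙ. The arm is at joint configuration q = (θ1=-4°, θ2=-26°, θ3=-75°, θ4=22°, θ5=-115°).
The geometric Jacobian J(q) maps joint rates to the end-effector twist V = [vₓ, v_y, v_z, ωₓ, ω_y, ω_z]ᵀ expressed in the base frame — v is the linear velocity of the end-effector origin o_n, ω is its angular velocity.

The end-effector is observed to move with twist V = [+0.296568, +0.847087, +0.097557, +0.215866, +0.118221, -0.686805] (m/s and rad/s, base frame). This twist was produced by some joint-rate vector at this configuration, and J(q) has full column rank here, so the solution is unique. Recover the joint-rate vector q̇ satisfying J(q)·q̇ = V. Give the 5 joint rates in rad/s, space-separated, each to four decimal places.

0.3850 0.4960 -0.3680 0.3680 -0.7400

o_n = [0.0229, -0.6500, 0.3013]
J₁: ẑ×o_n = [0.6500, 0.0229, -0.0000], ω = ẑ
J2: z=[0.0698, 0.9976, 0.0000] o=[0.5187, -0.0363, 0.0000] → [0.3006, -0.0210, 0.4518, 0.0698, 0.9976, 0.0000]
J3: z=[-0.4373, 0.0306, 0.8988] o=[0.9491, -0.0664, 0.2104] → [0.5273, -0.7927, 0.2835, -0.4373, 0.0306, 0.8988]
J4: z=[-0.8841, -0.1976, -0.4234] o=[0.9738, -0.2133, 0.2274] → [-0.1995, 0.4680, 0.1981, -0.8841, -0.1976, -0.4234]
J5: z=[-0.4672, 0.3954, 0.7908] o=[0.6391, -0.8964, 0.3713] → [-0.2226, -0.5200, 0.1285, -0.4672, 0.3954, 0.7908]
q̇ = J⁺·V = [0.3850, 0.4960, -0.3680, 0.3680, -0.7400]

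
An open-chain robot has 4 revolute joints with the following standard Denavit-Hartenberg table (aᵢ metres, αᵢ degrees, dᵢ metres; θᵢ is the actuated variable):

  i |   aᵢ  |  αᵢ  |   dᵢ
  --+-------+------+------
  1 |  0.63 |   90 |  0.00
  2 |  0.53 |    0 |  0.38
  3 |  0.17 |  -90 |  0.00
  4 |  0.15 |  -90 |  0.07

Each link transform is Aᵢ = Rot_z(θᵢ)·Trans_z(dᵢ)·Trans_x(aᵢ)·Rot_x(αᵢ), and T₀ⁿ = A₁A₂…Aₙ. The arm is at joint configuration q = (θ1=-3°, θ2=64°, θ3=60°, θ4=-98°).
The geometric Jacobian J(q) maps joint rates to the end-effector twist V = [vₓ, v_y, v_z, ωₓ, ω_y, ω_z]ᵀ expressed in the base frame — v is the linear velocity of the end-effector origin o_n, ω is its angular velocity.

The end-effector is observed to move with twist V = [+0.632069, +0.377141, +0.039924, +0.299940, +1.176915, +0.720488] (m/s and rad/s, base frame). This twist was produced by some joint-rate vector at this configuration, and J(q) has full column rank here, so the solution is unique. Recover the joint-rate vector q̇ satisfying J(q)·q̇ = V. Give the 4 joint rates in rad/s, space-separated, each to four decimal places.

o_n = [0.6923, -0.5655, 0.5608]
J₁: ẑ×o_n = [0.5655, 0.6923, -0.0000], ω = ẑ
J2: z=[-0.0523, -0.9986, 0.0000] o=[0.6291, -0.0330, 0.0000] → [-0.5601, 0.0294, 0.0909, -0.0523, -0.9986, 0.0000]
J3: z=[-0.0523, -0.9986, 0.0000] o=[0.8413, -0.4246, 0.4764] → [-0.0844, 0.0044, -0.1414, -0.0523, -0.9986, 0.0000]
J4: z=[-0.8279, 0.0434, -0.5592] o=[0.7463, -0.4196, 0.6173] → [-0.0840, -0.0165, 0.1231, -0.8279, 0.0434, -0.5592]
q̇ = J⁺·V = [0.5600, -0.4010, -0.7900, -0.2870]

0.5600 -0.4010 -0.7900 -0.2870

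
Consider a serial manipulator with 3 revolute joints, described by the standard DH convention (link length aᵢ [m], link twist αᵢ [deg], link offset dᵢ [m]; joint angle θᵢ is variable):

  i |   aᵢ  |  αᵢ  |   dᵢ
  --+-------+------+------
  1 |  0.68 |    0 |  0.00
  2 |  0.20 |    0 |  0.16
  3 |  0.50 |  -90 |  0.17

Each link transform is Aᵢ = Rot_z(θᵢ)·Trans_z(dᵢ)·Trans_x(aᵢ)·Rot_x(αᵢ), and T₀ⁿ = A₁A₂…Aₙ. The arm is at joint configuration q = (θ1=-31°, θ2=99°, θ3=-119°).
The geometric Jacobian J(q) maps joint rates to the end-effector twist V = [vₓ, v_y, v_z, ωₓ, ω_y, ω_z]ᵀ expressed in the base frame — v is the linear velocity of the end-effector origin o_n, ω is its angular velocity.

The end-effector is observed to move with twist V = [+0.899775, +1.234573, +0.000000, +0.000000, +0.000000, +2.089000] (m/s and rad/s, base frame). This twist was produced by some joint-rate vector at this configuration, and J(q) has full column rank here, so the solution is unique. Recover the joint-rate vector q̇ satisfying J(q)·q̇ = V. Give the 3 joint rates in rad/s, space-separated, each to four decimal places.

o_n = [0.9725, -0.5534, 0.3300]
J₁: ẑ×o_n = [0.5534, 0.9725, -0.0000], ω = ẑ
J2: z=[0.0000, 0.0000, 1.0000] o=[0.5829, -0.3502, 0.0000] → [0.2031, 0.3896, -0.0000, 0.0000, 0.0000, 1.0000]
J3: z=[0.0000, 0.0000, 1.0000] o=[0.6578, -0.1648, 0.1600] → [0.3886, 0.3147, -0.0000, 0.0000, 0.0000, 1.0000]
q̇ = J⁺·V = [0.8460, 0.2770, 0.9660]

0.8460 0.2770 0.9660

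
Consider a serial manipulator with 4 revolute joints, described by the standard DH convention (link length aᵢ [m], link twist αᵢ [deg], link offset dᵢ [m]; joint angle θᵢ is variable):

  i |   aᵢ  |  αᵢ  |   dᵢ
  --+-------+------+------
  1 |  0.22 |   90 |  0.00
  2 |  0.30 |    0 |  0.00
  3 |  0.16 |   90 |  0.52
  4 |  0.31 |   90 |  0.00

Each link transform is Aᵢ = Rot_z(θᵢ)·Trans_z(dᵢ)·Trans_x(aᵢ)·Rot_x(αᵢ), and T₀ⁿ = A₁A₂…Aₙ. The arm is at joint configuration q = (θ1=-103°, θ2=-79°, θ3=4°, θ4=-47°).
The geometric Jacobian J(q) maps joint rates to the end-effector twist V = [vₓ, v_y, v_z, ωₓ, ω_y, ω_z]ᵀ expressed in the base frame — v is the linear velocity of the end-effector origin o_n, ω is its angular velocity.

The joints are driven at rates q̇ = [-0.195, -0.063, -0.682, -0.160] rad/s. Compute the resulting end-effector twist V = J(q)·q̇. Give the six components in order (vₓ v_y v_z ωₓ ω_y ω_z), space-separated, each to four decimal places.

0.0413 0.3521 -0.0402 0.6911 -0.3182 -0.1536

o_n = [-0.3698, -0.2978, -0.6533]
J₁: ẑ×o_n = [0.2978, -0.3698, 0.0000], ω = ẑ
J2: z=[-0.9744, 0.2250, 0.0000] o=[-0.0495, -0.2144, 0.0000] → [-0.1469, -0.6365, 0.1534, -0.9744, 0.2250, 0.0000]
J3: z=[-0.9744, 0.2250, 0.0000] o=[-0.0624, -0.2701, -0.2945] → [-0.0807, -0.3496, 0.0961, -0.9744, 0.2250, 0.0000]
J4: z=[0.2173, 0.9412, -0.2588] o=[-0.5784, -0.1935, -0.4490] → [-0.2192, -0.0096, -0.2190, 0.2173, 0.9412, -0.2588]
V = J·q̇ = [0.0413, 0.3521, -0.0402, 0.6911, -0.3182, -0.1536]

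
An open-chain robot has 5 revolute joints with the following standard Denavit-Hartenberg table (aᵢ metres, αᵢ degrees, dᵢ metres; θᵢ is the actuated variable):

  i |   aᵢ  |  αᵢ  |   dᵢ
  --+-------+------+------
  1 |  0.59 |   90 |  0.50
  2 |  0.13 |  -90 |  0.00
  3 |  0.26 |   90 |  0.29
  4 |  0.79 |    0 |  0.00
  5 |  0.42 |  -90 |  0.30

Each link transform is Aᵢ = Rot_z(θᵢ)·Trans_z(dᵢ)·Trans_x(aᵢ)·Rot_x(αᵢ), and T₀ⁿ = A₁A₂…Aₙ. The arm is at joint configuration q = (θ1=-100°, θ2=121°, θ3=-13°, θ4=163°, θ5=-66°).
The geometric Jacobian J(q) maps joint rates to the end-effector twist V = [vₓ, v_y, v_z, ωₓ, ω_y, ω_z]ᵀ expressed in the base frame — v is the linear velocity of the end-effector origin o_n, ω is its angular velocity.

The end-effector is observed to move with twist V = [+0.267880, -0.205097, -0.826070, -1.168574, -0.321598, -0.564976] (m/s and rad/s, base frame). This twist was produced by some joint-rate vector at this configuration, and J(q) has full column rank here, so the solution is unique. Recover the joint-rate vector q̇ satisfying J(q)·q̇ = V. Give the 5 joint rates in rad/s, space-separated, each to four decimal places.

o_n = [-0.1717, 0.0016, -0.3860]
J₁: ẑ×o_n = [-0.0016, -0.1717, 0.0000], ω = ẑ
J2: z=[-0.9848, 0.1736, 0.0000] o=[-0.1025, -0.5810, 0.5000] → [-0.1539, -0.8726, -0.5617, -0.9848, 0.1736, 0.0000]
J3: z=[0.1488, 0.8441, -0.5150] o=[-0.0908, -0.5151, 0.6114] → [-0.5759, 0.1901, 0.1452, 0.1488, 0.8441, -0.5150]
J4: z=[-0.9797, 0.0551, -0.1928] o=[-0.0826, -0.1316, 0.6792] → [-0.0330, -1.0264, -0.1256, -0.9797, 0.0551, -0.1928]
J5: z=[-0.9797, 0.0551, -0.1928] o=[0.0533, -0.3395, -0.0707] → [0.0484, -0.2655, -0.3218, -0.9797, 0.0551, -0.1928]
q̇ = J⁺·V = [-0.8360, 0.9420, -0.5850, -0.8230, 0.9800]

-0.8360 0.9420 -0.5850 -0.8230 0.9800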